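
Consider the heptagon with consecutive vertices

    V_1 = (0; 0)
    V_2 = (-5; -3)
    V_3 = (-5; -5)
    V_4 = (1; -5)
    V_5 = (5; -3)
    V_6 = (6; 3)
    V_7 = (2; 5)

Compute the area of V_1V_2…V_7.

59.5

Apply Gauss's area formula: 2A = Σ (x_i·y_{i+1} − x_{i+1}·y_i), indices taken mod 7.
Σ = (0) + (10) + (30) + (22) + (33) + (24) + (0) = 119
Area = |Σ|/2 = 59.5.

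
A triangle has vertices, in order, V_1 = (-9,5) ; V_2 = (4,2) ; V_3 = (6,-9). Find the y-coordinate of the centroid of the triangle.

-2/3

Apply the shoelace formula. First the cross-terms c_i = x_i·y_{i+1} − x_{i+1}·y_i:
  -38, -48, -51  ⇒  2A = -137, A = -68.5.
Then Σ (y_i + y_{i+1})·c_i = 274, so ȳ = 274 / (6·(-68.5)) = -2/3.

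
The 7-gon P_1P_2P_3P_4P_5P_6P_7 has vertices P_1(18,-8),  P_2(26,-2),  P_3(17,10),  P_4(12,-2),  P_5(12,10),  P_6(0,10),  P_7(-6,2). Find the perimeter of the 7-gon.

98

|P_1P_2| = √((8)² + (6)²) = √100 = 10
|P_2P_3| = √((-9)² + (12)²) = √225 = 15
|P_3P_4| = √((-5)² + (-12)²) = √169 = 13
|P_4P_5| = √((0)² + (12)²) = √144 = 12
|P_5P_6| = √((-12)² + (0)²) = √144 = 12
|P_6P_7| = √((-6)² + (-8)²) = √100 = 10
|P_7P_1| = √((24)² + (-10)²) = √676 = 26
Perimeter = 10 + 15 + 13 + 12 + 12 + 10 + 26 = 98.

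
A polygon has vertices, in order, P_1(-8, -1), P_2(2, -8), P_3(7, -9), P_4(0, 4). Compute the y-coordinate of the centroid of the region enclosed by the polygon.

Apply the shoelace formula. First the cross-terms c_i = x_i·y_{i+1} − x_{i+1}·y_i:
  66, 38, 28, 32  ⇒  2A = 164, A = 82.
Then Σ (y_i + y_{i+1})·c_i = -1284, so ȳ = -1284 / (6·82) = -107/41.

-107/41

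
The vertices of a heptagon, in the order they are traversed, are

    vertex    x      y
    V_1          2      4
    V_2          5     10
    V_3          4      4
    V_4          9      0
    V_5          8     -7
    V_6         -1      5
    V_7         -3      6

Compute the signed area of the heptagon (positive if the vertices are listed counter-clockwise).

-50.5

Σ = (0) + (-20) + (-36) + (-63) + (33) + (9) + (-24) = -101
Signed area = Σ/2 = -50.5 (negative ⇒ clockwise traversal).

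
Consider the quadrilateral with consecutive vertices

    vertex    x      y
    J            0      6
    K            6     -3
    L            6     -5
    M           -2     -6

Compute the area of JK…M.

J→K: (0)(-3) − (6)(6) = -36
K→L: (6)(-5) − (6)(-3) = -12
L→M: (6)(-6) − (-2)(-5) = -46
M→J: (-2)(6) − (0)(-6) = -12
Σ = -106
Area = |Σ|/2 = 53.

53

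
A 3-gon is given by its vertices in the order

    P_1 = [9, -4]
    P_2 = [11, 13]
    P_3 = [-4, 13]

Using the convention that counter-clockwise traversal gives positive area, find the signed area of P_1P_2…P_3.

Σ = (161) + (195) + (-101) = 255
Signed area = Σ/2 = 127.5 (positive ⇒ counter-clockwise traversal).

127.5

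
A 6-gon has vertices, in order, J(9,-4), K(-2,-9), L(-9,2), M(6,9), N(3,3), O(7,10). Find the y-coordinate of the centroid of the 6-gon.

Apply the shoelace (surveyor's) formula. First the cross-terms c_i = x_i·y_{i+1} − x_{i+1}·y_i:
  -89, -85, -93, -9, 9, -118  ⇒  2A = -385, A = -192.5.
Then Σ (y_i + y_{i+1})·c_i = 30, so ȳ = 30 / (6·(-192.5)) = -2/77.

-2/77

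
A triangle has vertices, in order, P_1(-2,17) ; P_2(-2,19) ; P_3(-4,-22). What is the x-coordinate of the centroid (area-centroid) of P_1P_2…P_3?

Apply the shoelace formula. First the cross-terms c_i = x_i·y_{i+1} − x_{i+1}·y_i:
  -4, 120, -112  ⇒  2A = 4, A = 2.
Then Σ (x_i + x_{i+1})·c_i = -32, so x̄ = -32 / (6·2) = -8/3.

-8/3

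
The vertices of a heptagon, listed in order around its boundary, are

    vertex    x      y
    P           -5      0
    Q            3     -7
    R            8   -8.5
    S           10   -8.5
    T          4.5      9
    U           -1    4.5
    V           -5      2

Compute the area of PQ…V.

Apply the shoelace (surveyor's) formula: 2A = Σ (x_i·y_{i+1} − x_{i+1}·y_i), indices taken mod 7.
Σ = (35) + (30.5) + (17) + (128.25) + (29.25) + (20.5) + (10) = 270.5
Area = |Σ|/2 = 135.25.

135.25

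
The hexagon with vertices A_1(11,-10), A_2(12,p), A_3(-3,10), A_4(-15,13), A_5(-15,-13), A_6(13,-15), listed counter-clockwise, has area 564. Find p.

-3

Write out the shoelace sum; only the two edges meeting at A_2 involve p:
2·Area = [(11·p − 12·(-10)) + (12·10 − (-3)·p)] + 930
       = 14·p + 1170 = 1128
⇒ p = -3.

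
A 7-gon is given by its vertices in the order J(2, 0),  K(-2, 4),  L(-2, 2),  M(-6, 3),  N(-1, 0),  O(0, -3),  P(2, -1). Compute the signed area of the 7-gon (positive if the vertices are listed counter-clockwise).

16

Apply the surveyor's formula: 2A = Σ (x_i·y_{i+1} − x_{i+1}·y_i), indices taken mod 7.
Σ = (8) + (4) + (6) + (3) + (3) + (6) + (2) = 32
Signed area = Σ/2 = 16 (positive ⇒ counter-clockwise traversal).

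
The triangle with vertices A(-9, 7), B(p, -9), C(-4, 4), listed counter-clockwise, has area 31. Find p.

Write out the shoelace sum; only the two edges meeting at B involve p:
2·Area = [((-9)·(-9) − p·7) + (p·4 − (-4)·(-9))] + 8
       = -3·p + 53 = 62
⇒ p = -3.

-3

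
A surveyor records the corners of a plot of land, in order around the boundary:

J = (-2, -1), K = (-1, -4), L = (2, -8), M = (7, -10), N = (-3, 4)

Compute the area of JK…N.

34

Apply the shoelace (surveyor's) formula: 2A = Σ (x_i·y_{i+1} − x_{i+1}·y_i), indices taken mod 5.
J→K: (-2)(-4) − (-1)(-1) = 7
K→L: (-1)(-8) − (2)(-4) = 16
L→M: (2)(-10) − (7)(-8) = 36
M→N: (7)(4) − (-3)(-10) = -2
N→J: (-3)(-1) − (-2)(4) = 11
Σ = 68
Area = |Σ|/2 = 34.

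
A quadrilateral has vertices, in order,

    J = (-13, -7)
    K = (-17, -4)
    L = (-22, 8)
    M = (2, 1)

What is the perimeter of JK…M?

|JK| = √((-4)² + (3)²) = √25 = 5
|KL| = √((-5)² + (12)²) = √169 = 13
|LM| = √((24)² + (-7)²) = √625 = 25
|MJ| = √((-15)² + (-8)²) = √289 = 17
Perimeter = 5 + 13 + 25 + 17 = 60.

60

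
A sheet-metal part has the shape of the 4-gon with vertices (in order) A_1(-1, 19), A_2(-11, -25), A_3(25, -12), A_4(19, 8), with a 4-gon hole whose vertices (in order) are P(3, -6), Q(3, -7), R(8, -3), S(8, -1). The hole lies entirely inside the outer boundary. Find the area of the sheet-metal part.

886.5

Outer boundary:
Apply the surveyor's formula: 2A = Σ (x_i·y_{i+1} − x_{i+1}·y_i), indices taken mod 4.
Σ = (234) + (757) + (428) + (369) = 1788
Area = |Σ|/2 = 894.
Hole:
Apply the shoelace formula: 2A = Σ (x_i·y_{i+1} − x_{i+1}·y_i), indices taken mod 4.
P→Q: (3)(-7) − (3)(-6) = -3
Q→R: (3)(-3) − (8)(-7) = 47
R→S: (8)(-1) − (8)(-3) = 16
S→P: (8)(-6) − (3)(-1) = -45
Σ = 15
Area = |Σ|/2 = 7.5.
Net area = 894 − 7.5 = 886.5.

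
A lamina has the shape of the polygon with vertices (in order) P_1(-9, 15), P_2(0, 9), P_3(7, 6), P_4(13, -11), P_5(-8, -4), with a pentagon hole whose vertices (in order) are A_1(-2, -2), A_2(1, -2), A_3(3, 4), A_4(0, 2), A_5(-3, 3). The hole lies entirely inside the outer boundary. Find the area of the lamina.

Outer boundary:
Σ = (-81) + (-63) + (-155) + (-140) + (-156) = -595
Area = |Σ|/2 = 297.5.
Hole:
Cross-terms: 6, 10, 6, 6, 12  ⇒  Σ = 40
Area = |Σ|/2 = 20.
Net area = 297.5 − 20 = 277.5.

277.5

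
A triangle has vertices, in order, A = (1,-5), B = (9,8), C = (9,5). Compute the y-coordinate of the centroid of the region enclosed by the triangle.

8/3

Apply Gauss's area formula. First the cross-terms c_i = x_i·y_{i+1} − x_{i+1}·y_i:
  53, -27, -50  ⇒  2A = -24, A = -12.
Then Σ (y_i + y_{i+1})·c_i = -192, so ȳ = -192 / (6·(-12)) = 8/3.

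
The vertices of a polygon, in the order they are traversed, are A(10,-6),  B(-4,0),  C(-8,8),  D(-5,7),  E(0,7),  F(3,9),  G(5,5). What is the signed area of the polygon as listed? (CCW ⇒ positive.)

Apply Gauss's area formula: 2A = Σ (x_i·y_{i+1} − x_{i+1}·y_i), indices taken mod 7.
A→B: (10)(0) − (-4)(-6) = -24
B→C: (-4)(8) − (-8)(0) = -32
C→D: (-8)(7) − (-5)(8) = -16
D→E: (-5)(7) − (0)(7) = -35
E→F: (0)(9) − (3)(7) = -21
F→G: (3)(5) − (5)(9) = -30
G→A: (5)(-6) − (10)(5) = -80
Σ = -238
Signed area = Σ/2 = -119 (negative ⇒ clockwise traversal).

-119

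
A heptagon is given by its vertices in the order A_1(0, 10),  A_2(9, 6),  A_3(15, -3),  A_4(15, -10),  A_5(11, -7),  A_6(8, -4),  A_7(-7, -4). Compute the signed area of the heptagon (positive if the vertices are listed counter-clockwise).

-212.5

Σ = (-90) + (-117) + (-105) + (5) + (12) + (-60) + (-70) = -425
Signed area = Σ/2 = -212.5 (negative ⇒ clockwise traversal).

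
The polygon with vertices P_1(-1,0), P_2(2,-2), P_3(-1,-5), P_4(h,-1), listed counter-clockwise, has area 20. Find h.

10

Write out the shoelace sum; only the two edges meeting at P_4 involve h:
2·Area = [((-1)·(-1) − h·(-5)) + (h·0 − (-1)·(-1))] + -10
       = 5·h + -10 = 40
⇒ h = 10.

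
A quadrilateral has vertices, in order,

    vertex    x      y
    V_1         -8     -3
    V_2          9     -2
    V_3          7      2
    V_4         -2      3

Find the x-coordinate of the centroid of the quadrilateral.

38/39

Apply the shoelace formula. First the cross-terms c_i = x_i·y_{i+1} − x_{i+1}·y_i:
  43, 32, 25, 30  ⇒  2A = 130, A = 65.
Then Σ (x_i + x_{i+1})·c_i = 380, so x̄ = 380 / (6·65) = 38/39.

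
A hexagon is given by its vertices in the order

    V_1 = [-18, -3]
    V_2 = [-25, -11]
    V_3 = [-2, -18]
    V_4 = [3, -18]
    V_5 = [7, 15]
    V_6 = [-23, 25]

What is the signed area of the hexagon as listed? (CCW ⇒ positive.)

925.5

Apply the shoelace formula: 2A = Σ (x_i·y_{i+1} − x_{i+1}·y_i), indices taken mod 6.
Σ = (123) + (428) + (90) + (171) + (520) + (519) = 1851
Signed area = Σ/2 = 925.5 (positive ⇒ counter-clockwise traversal).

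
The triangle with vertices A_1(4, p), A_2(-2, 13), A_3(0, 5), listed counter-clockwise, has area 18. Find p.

7

Write out the shoelace sum; only the two edges meeting at A_1 involve p:
2·Area = [(0·p − 4·5) + (4·13 − (-2)·p)] + -10
       = 2·p + 22 = 36
⇒ p = 7.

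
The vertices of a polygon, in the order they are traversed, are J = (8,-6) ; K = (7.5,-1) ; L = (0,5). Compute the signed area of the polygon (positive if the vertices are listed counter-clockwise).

17.25

Σ = (37) + (37.5) + (-40) = 34.5
Signed area = Σ/2 = 17.25 (positive ⇒ counter-clockwise traversal).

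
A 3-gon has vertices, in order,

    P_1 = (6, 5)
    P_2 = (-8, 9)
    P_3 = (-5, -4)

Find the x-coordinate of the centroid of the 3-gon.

Apply the shoelace (surveyor's) formula. First the cross-terms c_i = x_i·y_{i+1} − x_{i+1}·y_i:
  94, 77, -1  ⇒  2A = 170, A = 85.
Then Σ (x_i + x_{i+1})·c_i = -1190, so x̄ = -1190 / (6·85) = -7/3.

-7/3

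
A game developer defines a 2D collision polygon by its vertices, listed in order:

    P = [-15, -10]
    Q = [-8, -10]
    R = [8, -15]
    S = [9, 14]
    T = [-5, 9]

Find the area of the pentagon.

Apply the surveyor's formula: 2A = Σ (x_i·y_{i+1} − x_{i+1}·y_i), indices taken mod 5.
Cross-terms: 70, 200, 247, 151, 185  ⇒  Σ = 853
Area = |Σ|/2 = 426.5.

426.5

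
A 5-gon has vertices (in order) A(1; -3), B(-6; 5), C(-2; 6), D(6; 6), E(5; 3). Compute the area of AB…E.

58.5

Apply the shoelace formula: 2A = Σ (x_i·y_{i+1} − x_{i+1}·y_i), indices taken mod 5.
A→B: (1)(5) − (-6)(-3) = -13
B→C: (-6)(6) − (-2)(5) = -26
C→D: (-2)(6) − (6)(6) = -48
D→E: (6)(3) − (5)(6) = -12
E→A: (5)(-3) − (1)(3) = -18
Σ = -117
Area = |Σ|/2 = 58.5.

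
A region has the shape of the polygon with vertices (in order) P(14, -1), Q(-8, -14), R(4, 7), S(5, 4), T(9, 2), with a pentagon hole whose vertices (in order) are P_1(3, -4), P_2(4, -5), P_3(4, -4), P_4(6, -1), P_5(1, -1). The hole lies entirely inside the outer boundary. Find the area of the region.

Outer boundary:
Apply Gauss's area formula: 2A = Σ (x_i·y_{i+1} − x_{i+1}·y_i), indices taken mod 5.
Σ = (-204) + (0) + (-19) + (-26) + (-37) = -286
Area = |Σ|/2 = 143.
Hole:
Apply the shoelace formula: 2A = Σ (x_i·y_{i+1} − x_{i+1}·y_i), indices taken mod 5.
Cross-terms: 1, 4, 20, -5, -1  ⇒  Σ = 19
Area = |Σ|/2 = 9.5.
Net area = 143 − 9.5 = 133.5.

133.5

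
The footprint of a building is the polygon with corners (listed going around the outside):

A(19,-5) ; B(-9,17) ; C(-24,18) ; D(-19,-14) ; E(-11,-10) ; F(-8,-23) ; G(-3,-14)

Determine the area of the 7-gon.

867.5

Apply the shoelace formula: 2A = Σ (x_i·y_{i+1} − x_{i+1}·y_i), indices taken mod 7.
A→B: (19)(17) − (-9)(-5) = 278
B→C: (-9)(18) − (-24)(17) = 246
C→D: (-24)(-14) − (-19)(18) = 678
D→E: (-19)(-10) − (-11)(-14) = 36
E→F: (-11)(-23) − (-8)(-10) = 173
F→G: (-8)(-14) − (-3)(-23) = 43
G→A: (-3)(-5) − (19)(-14) = 281
Σ = 1735
Area = |Σ|/2 = 867.5.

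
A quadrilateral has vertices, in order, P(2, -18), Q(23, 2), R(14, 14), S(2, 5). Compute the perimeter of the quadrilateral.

|PQ| = √((21)² + (20)²) = √841 = 29
|QR| = √((-9)² + (12)²) = √225 = 15
|RS| = √((-12)² + (-9)²) = √225 = 15
|SP| = √((0)² + (-23)²) = √529 = 23
Perimeter = 29 + 15 + 15 + 23 = 82.

82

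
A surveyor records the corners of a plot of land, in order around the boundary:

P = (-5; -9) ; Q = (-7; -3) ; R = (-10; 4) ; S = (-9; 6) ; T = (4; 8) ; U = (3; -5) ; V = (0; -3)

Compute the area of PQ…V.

Apply the surveyor's formula: 2A = Σ (x_i·y_{i+1} − x_{i+1}·y_i), indices taken mod 7.
Σ = (-48) + (-58) + (-24) + (-96) + (-44) + (-9) + (-15) = -294
Area = |Σ|/2 = 147.

147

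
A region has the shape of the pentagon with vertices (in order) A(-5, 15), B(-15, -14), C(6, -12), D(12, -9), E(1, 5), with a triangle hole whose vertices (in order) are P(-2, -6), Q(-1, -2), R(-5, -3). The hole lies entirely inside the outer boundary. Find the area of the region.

Outer boundary:
Cross-terms: 295, 264, 90, 69, 40  ⇒  Σ = 758
Area = |Σ|/2 = 379.
Hole:
Apply Gauss's area formula: 2A = Σ (x_i·y_{i+1} − x_{i+1}·y_i), indices taken mod 3.
Σ = (-2) + (-7) + (24) = 15
Area = |Σ|/2 = 7.5.
Net area = 379 − 7.5 = 371.5.

371.5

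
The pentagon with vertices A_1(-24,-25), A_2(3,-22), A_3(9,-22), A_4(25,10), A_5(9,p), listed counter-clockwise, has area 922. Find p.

The doubled signed area Σ (x_i y_{i+1} − x_{i+1} y_i) is linear in p.
With p=0 it equals 1060; the coefficient of p is 49 (from the two edges through A_5).
So 49·p + 1060 = 2·922 = 1844 ⇒ p = 16.

16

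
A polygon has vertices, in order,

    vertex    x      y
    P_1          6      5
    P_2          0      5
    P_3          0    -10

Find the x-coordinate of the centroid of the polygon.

Apply the shoelace (surveyor's) formula. First the cross-terms c_i = x_i·y_{i+1} − x_{i+1}·y_i:
  30, 0, 60  ⇒  2A = 90, A = 45.
Then Σ (x_i + x_{i+1})·c_i = 540, so x̄ = 540 / (6·45) = 2.

2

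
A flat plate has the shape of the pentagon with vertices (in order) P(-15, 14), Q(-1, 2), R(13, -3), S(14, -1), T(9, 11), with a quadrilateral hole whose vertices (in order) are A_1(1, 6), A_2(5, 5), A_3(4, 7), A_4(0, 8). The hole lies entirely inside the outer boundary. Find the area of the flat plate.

Outer boundary:
Σ = (-16) + (-23) + (29) + (163) + (291) = 444
Area = |Σ|/2 = 222.
Hole:
Apply the surveyor's formula: 2A = Σ (x_i·y_{i+1} − x_{i+1}·y_i), indices taken mod 4.
Cross-terms: -25, 15, 32, -8  ⇒  Σ = 14
Area = |Σ|/2 = 7.
Net area = 222 − 7 = 215.

215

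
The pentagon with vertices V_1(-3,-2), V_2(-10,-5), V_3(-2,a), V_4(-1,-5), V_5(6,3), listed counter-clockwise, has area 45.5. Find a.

The doubled signed area Σ (x_i y_{i+1} − x_{i+1} y_i) is linear in a.
With a=0 it equals 19; the coefficient of a is -9 (from the two edges through V_3).
So -9·a + 19 = 2·45.5 = 91 ⇒ a = -8.

-8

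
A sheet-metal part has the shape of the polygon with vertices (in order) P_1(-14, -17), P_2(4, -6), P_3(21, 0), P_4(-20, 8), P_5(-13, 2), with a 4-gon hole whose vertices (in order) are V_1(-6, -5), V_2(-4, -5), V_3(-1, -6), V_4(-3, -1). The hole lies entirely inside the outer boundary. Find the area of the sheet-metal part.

Outer boundary:
Apply Gauss's area formula: 2A = Σ (x_i·y_{i+1} − x_{i+1}·y_i), indices taken mod 5.
Σ = (152) + (126) + (168) + (64) + (249) = 759
Area = |Σ|/2 = 379.5.
Hole:
Σ = (10) + (19) + (-17) + (9) = 21
Area = |Σ|/2 = 10.5.
Net area = 379.5 − 10.5 = 369.

369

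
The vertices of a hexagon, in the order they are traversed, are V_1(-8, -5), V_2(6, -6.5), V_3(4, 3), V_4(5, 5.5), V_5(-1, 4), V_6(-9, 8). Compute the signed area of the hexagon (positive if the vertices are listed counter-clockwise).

147.75

Apply the shoelace (surveyor's) formula: 2A = Σ (x_i·y_{i+1} − x_{i+1}·y_i), indices taken mod 6.
Σ = (82) + (44) + (7) + (25.5) + (28) + (109) = 295.5
Signed area = Σ/2 = 147.75 (positive ⇒ counter-clockwise traversal).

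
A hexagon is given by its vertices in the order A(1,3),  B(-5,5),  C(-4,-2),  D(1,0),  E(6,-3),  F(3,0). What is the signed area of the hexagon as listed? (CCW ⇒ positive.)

33.5

Apply the shoelace formula: 2A = Σ (x_i·y_{i+1} − x_{i+1}·y_i), indices taken mod 6.
Cross-terms: 20, 30, 2, -3, 9, 9  ⇒  Σ = 67
Signed area = Σ/2 = 33.5 (positive ⇒ counter-clockwise traversal).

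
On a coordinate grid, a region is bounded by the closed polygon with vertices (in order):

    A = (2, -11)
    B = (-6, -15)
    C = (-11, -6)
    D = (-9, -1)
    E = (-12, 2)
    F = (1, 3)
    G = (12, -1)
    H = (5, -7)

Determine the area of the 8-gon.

246.5

Σ = (-96) + (-129) + (-43) + (-30) + (-38) + (-37) + (-79) + (-41) = -493
Area = |Σ|/2 = 246.5.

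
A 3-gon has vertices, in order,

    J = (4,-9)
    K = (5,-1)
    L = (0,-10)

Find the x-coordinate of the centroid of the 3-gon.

Apply the surveyor's formula. First the cross-terms c_i = x_i·y_{i+1} − x_{i+1}·y_i:
  41, -50, 40  ⇒  2A = 31, A = 15.5.
Then Σ (x_i + x_{i+1})·c_i = 279, so x̄ = 279 / (6·15.5) = 3.

3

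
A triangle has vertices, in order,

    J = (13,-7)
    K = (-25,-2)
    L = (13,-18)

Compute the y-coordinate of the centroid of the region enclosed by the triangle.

Apply Gauss's area formula. First the cross-terms c_i = x_i·y_{i+1} − x_{i+1}·y_i:
  -201, 476, 143  ⇒  2A = 418, A = 209.
Then Σ (y_i + y_{i+1})·c_i = -11286, so ȳ = -11286 / (6·209) = -9.

-9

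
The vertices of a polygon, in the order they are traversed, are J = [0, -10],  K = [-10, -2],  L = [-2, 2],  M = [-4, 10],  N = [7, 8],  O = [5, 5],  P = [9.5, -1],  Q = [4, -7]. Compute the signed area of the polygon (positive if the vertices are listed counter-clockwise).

-199

Apply the surveyor's formula: 2A = Σ (x_i·y_{i+1} − x_{i+1}·y_i), indices taken mod 8.
Cross-terms: -100, -24, -12, -102, -5, -52.5, -62.5, -40  ⇒  Σ = -398
Signed area = Σ/2 = -199 (negative ⇒ clockwise traversal).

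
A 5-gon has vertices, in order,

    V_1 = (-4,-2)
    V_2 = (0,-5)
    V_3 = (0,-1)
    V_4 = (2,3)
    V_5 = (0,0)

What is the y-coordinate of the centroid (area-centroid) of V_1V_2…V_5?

-68/33

Apply the shoelace (surveyor's) formula. First the cross-terms c_i = x_i·y_{i+1} − x_{i+1}·y_i:
  20, 0, 2, 0, 0  ⇒  2A = 22, A = 11.
Then Σ (y_i + y_{i+1})·c_i = -136, so ȳ = -136 / (6·11) = -68/33.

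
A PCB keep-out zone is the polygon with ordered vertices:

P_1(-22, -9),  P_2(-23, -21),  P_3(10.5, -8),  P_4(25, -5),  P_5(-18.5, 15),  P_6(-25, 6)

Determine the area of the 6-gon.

Apply the surveyor's formula: 2A = Σ (x_i·y_{i+1} − x_{i+1}·y_i), indices taken mod 6.
Cross-terms: 255, 404.5, 147.5, 282.5, 264, 357  ⇒  Σ = 1710.5
Area = |Σ|/2 = 855.25.

855.25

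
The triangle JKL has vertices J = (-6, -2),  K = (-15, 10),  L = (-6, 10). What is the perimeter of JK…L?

36

|JK| = √((-9)² + (12)²) = √225 = 15
|KL| = √((9)² + (0)²) = √81 = 9
|LJ| = √((0)² + (-12)²) = √144 = 12
Perimeter = 15 + 9 + 12 = 36.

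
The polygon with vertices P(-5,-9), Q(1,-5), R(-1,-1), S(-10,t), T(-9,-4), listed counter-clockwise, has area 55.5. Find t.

-1

Write out the shoelace sum; only the two edges meeting at S involve t:
2·Area = [((-1)·t − (-10)·(-1)) + ((-10)·(-4) − (-9)·t)] + 89
       = 8·t + 119 = 111
⇒ t = -1.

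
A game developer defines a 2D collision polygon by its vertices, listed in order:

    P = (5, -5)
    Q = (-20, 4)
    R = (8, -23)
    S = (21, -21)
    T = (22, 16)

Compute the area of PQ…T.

Cross-terms: -80, 428, 315, 798, -190  ⇒  Σ = 1271
Area = |Σ|/2 = 635.5.

635.5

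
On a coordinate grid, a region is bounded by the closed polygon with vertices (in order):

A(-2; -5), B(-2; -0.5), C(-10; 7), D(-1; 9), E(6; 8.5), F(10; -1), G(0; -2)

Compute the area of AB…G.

Σ = (-9) + (-19) + (-83) + (-62.5) + (-91) + (-20) + (-4) = -288.5
Area = |Σ|/2 = 144.25.

144.25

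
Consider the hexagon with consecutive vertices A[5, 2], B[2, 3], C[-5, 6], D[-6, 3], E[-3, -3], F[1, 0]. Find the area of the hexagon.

45.5

Σ = (11) + (27) + (21) + (27) + (3) + (2) = 91
Area = |Σ|/2 = 45.5.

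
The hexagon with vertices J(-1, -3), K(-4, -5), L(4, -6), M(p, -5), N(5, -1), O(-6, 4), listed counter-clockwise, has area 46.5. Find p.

The doubled signed area Σ (x_i y_{i+1} − x_{i+1} y_i) is linear in p.
With p=0 it equals 78; the coefficient of p is 5 (from the two edges through M).
So 5·p + 78 = 2·46.5 = 93 ⇒ p = 3.

3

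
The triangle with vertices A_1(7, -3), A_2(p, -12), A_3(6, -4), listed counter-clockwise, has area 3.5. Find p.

-9

The doubled signed area Σ (x_i y_{i+1} − x_{i+1} y_i) is linear in p.
With p=0 it equals -2; the coefficient of p is -1 (from the two edges through A_2).
So -1·p + -2 = 2·3.5 = 7 ⇒ p = -9.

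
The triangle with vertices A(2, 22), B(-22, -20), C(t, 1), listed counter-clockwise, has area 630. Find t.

The doubled signed area Σ (x_i y_{i+1} − x_{i+1} y_i) is linear in t.
With t=0 it equals 420; the coefficient of t is 42 (from the two edges through C).
So 42·t + 420 = 2·630 = 1260 ⇒ t = 20.

20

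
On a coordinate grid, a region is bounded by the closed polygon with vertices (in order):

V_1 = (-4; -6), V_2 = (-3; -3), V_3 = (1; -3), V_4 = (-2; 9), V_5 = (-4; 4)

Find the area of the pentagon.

Cross-terms: -6, 12, 3, 28, 40  ⇒  Σ = 77
Area = |Σ|/2 = 38.5.

38.5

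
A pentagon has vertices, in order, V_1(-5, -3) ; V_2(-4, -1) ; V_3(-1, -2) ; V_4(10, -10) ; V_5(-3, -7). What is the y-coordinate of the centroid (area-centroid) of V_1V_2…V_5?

-1607/288

Apply the surveyor's formula. First the cross-terms c_i = x_i·y_{i+1} − x_{i+1}·y_i:
  -7, 7, 30, -100, -26  ⇒  2A = -96, A = -48.
Then Σ (y_i + y_{i+1})·c_i = 1607, so ȳ = 1607 / (6·(-48)) = -1607/288.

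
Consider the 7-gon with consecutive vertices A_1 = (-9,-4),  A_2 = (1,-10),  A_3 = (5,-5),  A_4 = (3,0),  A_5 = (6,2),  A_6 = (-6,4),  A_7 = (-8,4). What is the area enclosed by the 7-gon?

Σ = (94) + (45) + (15) + (6) + (36) + (8) + (68) = 272
Area = |Σ|/2 = 136.

136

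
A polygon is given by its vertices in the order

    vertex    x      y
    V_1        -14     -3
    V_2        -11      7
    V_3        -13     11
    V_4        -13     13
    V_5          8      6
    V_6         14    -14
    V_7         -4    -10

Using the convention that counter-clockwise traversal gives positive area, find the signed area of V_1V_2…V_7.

V_1→V_2: (-14)(7) − (-11)(-3) = -131
V_2→V_3: (-11)(11) − (-13)(7) = -30
V_3→V_4: (-13)(13) − (-13)(11) = -26
V_4→V_5: (-13)(6) − (8)(13) = -182
V_5→V_6: (8)(-14) − (14)(6) = -196
V_6→V_7: (14)(-10) − (-4)(-14) = -196
V_7→V_1: (-4)(-3) − (-14)(-10) = -128
Σ = -889
Signed area = Σ/2 = -444.5 (negative ⇒ clockwise traversal).

-444.5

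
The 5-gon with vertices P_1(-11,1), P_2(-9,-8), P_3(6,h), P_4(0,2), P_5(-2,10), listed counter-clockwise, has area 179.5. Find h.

-10

Write out the shoelace sum; only the two edges meeting at P_3 involve h:
2·Area = [((-9)·h − 6·(-8)) + (6·2 − 0·h)] + 209
       = -9·h + 269 = 359
⇒ h = -10.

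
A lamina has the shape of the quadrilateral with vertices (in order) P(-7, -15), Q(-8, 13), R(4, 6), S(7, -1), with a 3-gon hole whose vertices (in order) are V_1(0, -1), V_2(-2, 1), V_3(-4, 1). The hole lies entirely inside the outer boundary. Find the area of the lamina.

Outer boundary:
Apply the surveyor's formula: 2A = Σ (x_i·y_{i+1} − x_{i+1}·y_i), indices taken mod 4.
Σ = (-211) + (-100) + (-46) + (-112) = -469
Area = |Σ|/2 = 234.5.
Hole:
Apply Gauss's area formula: 2A = Σ (x_i·y_{i+1} − x_{i+1}·y_i), indices taken mod 3.
Σ = (-2) + (2) + (4) = 4
Area = |Σ|/2 = 2.
Net area = 234.5 − 2 = 232.5.

232.5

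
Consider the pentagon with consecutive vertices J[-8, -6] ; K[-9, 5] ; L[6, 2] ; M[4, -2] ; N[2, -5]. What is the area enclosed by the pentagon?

115

Apply the shoelace (surveyor's) formula: 2A = Σ (x_i·y_{i+1} − x_{i+1}·y_i), indices taken mod 5.
Cross-terms: -94, -48, -20, -16, -52  ⇒  Σ = -230
Area = |Σ|/2 = 115.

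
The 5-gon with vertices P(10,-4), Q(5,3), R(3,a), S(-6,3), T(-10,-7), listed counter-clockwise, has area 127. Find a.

Write out the shoelace sum; only the two edges meeting at R involve a:
2·Area = [(5·a − 3·3) + (3·3 − (-6)·a)] + 232
       = 11·a + 232 = 254
⇒ a = 2.

2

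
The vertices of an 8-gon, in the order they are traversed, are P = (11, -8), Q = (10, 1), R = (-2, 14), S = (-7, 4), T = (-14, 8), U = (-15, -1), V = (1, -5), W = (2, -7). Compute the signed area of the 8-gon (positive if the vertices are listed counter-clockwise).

Apply the surveyor's formula: 2A = Σ (x_i·y_{i+1} − x_{i+1}·y_i), indices taken mod 8.
Σ = (91) + (142) + (90) + (0) + (134) + (76) + (3) + (61) = 597
Signed area = Σ/2 = 298.5 (positive ⇒ counter-clockwise traversal).

298.5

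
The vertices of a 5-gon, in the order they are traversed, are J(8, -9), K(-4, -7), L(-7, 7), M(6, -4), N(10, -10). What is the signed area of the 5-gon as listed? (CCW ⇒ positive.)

Apply the shoelace (surveyor's) formula: 2A = Σ (x_i·y_{i+1} − x_{i+1}·y_i), indices taken mod 5.
Cross-terms: -92, -77, -14, -20, -10  ⇒  Σ = -213
Signed area = Σ/2 = -106.5 (negative ⇒ clockwise traversal).

-106.5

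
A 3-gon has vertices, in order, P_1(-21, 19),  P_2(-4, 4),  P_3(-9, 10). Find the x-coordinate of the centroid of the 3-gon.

Apply the shoelace (surveyor's) formula. First the cross-terms c_i = x_i·y_{i+1} − x_{i+1}·y_i:
  -8, -4, 39  ⇒  2A = 27, A = 13.5.
Then Σ (x_i + x_{i+1})·c_i = -918, so x̄ = -918 / (6·13.5) = -34/3.

-34/3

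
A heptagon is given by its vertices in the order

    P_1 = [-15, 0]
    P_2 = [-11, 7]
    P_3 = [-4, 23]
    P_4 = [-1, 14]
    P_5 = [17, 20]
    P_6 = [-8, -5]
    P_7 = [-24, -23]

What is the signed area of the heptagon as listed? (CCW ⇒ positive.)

Σ = (-105) + (-225) + (-33) + (-258) + (75) + (64) + (-345) = -827
Signed area = Σ/2 = -413.5 (negative ⇒ clockwise traversal).

-413.5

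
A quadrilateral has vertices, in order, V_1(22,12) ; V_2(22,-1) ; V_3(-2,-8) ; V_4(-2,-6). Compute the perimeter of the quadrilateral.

70

|V_1V_2| = √((0)² + (-13)²) = √169 = 13
|V_2V_3| = √((-24)² + (-7)²) = √625 = 25
|V_3V_4| = √((0)² + (2)²) = √4 = 2
|V_4V_1| = √((24)² + (18)²) = √900 = 30
Perimeter = 13 + 25 + 2 + 30 = 70.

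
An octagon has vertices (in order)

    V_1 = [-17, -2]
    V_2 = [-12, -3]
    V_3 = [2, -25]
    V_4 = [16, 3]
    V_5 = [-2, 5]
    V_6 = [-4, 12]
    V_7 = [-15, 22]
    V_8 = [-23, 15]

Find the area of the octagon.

V_1→V_2: (-17)(-3) − (-12)(-2) = 27
V_2→V_3: (-12)(-25) − (2)(-3) = 306
V_3→V_4: (2)(3) − (16)(-25) = 406
V_4→V_5: (16)(5) − (-2)(3) = 86
V_5→V_6: (-2)(12) − (-4)(5) = -4
V_6→V_7: (-4)(22) − (-15)(12) = 92
V_7→V_8: (-15)(15) − (-23)(22) = 281
V_8→V_1: (-23)(-2) − (-17)(15) = 301
Σ = 1495
Area = |Σ|/2 = 747.5.

747.5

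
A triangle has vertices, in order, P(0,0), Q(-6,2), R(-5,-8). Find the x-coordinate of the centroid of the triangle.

-11/3

Apply the shoelace formula. First the cross-terms c_i = x_i·y_{i+1} − x_{i+1}·y_i:
  0, 58, 0  ⇒  2A = 58, A = 29.
Then Σ (x_i + x_{i+1})·c_i = -638, so x̄ = -638 / (6·29) = -11/3.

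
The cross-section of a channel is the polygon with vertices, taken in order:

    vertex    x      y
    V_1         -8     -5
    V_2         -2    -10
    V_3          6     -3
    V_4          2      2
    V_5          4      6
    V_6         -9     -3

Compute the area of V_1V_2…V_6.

110.5

Apply Gauss's area formula: 2A = Σ (x_i·y_{i+1} − x_{i+1}·y_i), indices taken mod 6.
Σ = (70) + (66) + (18) + (4) + (42) + (21) = 221
Area = |Σ|/2 = 110.5.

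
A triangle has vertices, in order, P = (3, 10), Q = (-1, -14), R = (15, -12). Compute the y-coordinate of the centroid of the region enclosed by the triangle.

Apply Gauss's area formula. First the cross-terms c_i = x_i·y_{i+1} − x_{i+1}·y_i:
  -32, 222, 186  ⇒  2A = 376, A = 188.
Then Σ (y_i + y_{i+1})·c_i = -6016, so ȳ = -6016 / (6·188) = -16/3.

-16/3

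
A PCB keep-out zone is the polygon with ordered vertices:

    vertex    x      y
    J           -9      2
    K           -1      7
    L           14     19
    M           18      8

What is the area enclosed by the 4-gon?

Σ = (-61) + (-117) + (-230) + (108) = -300
Area = |Σ|/2 = 150.

150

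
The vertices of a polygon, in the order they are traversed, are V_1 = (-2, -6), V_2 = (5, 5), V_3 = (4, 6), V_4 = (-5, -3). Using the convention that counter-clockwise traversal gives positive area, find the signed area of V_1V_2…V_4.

36

Cross-terms: 20, 10, 18, 24  ⇒  Σ = 72
Signed area = Σ/2 = 36 (positive ⇒ counter-clockwise traversal).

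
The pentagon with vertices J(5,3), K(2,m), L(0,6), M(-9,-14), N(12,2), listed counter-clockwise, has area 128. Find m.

4

Write out the shoelace sum; only the two edges meeting at K involve m:
2·Area = [(5·m − 2·3) + (2·6 − 0·m)] + 230
       = 5·m + 236 = 256
⇒ m = 4.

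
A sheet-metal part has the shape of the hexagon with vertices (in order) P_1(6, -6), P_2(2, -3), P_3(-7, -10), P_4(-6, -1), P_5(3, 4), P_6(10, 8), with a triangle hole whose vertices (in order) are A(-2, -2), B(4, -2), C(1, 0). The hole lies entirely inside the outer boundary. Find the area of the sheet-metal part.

116.5

Outer boundary:
Apply the surveyor's formula: 2A = Σ (x_i·y_{i+1} − x_{i+1}·y_i), indices taken mod 6.
Cross-terms: -6, -41, -53, -21, -16, -108  ⇒  Σ = -245
Area = |Σ|/2 = 122.5.
Hole:
Σ = (12) + (2) + (-2) = 12
Area = |Σ|/2 = 6.
Net area = 122.5 − 6 = 116.5.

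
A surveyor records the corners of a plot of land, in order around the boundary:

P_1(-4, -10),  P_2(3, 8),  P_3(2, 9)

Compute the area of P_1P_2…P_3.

Apply the shoelace (surveyor's) formula: 2A = Σ (x_i·y_{i+1} − x_{i+1}·y_i), indices taken mod 3.
Σ = (-2) + (11) + (16) = 25
Area = |Σ|/2 = 12.5.

12.5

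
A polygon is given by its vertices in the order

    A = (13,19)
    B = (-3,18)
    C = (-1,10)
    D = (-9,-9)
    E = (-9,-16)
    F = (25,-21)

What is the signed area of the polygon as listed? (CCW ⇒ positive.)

889

Apply Gauss's area formula: 2A = Σ (x_i·y_{i+1} − x_{i+1}·y_i), indices taken mod 6.
A→B: (13)(18) − (-3)(19) = 291
B→C: (-3)(10) − (-1)(18) = -12
C→D: (-1)(-9) − (-9)(10) = 99
D→E: (-9)(-16) − (-9)(-9) = 63
E→F: (-9)(-21) − (25)(-16) = 589
F→A: (25)(19) − (13)(-21) = 748
Σ = 1778
Signed area = Σ/2 = 889 (positive ⇒ counter-clockwise traversal).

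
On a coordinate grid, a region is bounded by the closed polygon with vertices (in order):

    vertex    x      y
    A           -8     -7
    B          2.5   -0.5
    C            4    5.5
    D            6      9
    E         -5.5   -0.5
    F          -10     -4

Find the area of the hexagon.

Σ = (21.5) + (15.75) + (3) + (46.5) + (17) + (38) = 141.75
Area = |Σ|/2 = 70.875.

70.875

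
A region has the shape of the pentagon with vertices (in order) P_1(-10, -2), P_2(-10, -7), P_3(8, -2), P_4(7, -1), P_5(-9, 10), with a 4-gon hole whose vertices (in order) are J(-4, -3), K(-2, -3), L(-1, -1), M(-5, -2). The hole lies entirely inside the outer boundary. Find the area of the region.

151

Outer boundary:
Σ = (50) + (76) + (6) + (61) + (118) = 311
Area = |Σ|/2 = 155.5.
Hole:
J→K: (-4)(-3) − (-2)(-3) = 6
K→L: (-2)(-1) − (-1)(-3) = -1
L→M: (-1)(-2) − (-5)(-1) = -3
M→J: (-5)(-3) − (-4)(-2) = 7
Σ = 9
Area = |Σ|/2 = 4.5.
Net area = 155.5 − 4.5 = 151.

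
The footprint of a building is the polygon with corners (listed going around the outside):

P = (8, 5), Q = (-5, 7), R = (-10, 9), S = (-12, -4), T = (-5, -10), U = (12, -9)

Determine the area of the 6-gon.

325.5

Apply the shoelace (surveyor's) formula: 2A = Σ (x_i·y_{i+1} − x_{i+1}·y_i), indices taken mod 6.
P→Q: (8)(7) − (-5)(5) = 81
Q→R: (-5)(9) − (-10)(7) = 25
R→S: (-10)(-4) − (-12)(9) = 148
S→T: (-12)(-10) − (-5)(-4) = 100
T→U: (-5)(-9) − (12)(-10) = 165
U→P: (12)(5) − (8)(-9) = 132
Σ = 651
Area = |Σ|/2 = 325.5.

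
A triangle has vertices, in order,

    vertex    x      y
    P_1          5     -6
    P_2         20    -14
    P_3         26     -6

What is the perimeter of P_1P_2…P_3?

|P_1P_2| = √((15)² + (-8)²) = √289 = 17
|P_2P_3| = √((6)² + (8)²) = √100 = 10
|P_3P_1| = √((-21)² + (0)²) = √441 = 21
Perimeter = 17 + 10 + 21 = 48.

48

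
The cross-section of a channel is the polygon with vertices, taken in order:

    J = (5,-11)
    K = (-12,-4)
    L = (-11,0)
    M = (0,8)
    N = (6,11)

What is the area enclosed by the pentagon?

Apply Gauss's area formula: 2A = Σ (x_i·y_{i+1} − x_{i+1}·y_i), indices taken mod 5.
J→K: (5)(-4) − (-12)(-11) = -152
K→L: (-12)(0) − (-11)(-4) = -44
L→M: (-11)(8) − (0)(0) = -88
M→N: (0)(11) − (6)(8) = -48
N→J: (6)(-11) − (5)(11) = -121
Σ = -453
Area = |Σ|/2 = 226.5.

226.5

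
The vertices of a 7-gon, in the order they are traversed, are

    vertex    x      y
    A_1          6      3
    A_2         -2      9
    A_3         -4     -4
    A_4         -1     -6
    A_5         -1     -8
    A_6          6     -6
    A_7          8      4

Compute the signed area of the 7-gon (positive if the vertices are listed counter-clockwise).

Apply the surveyor's formula: 2A = Σ (x_i·y_{i+1} − x_{i+1}·y_i), indices taken mod 7.
Cross-terms: 60, 44, 20, 2, 54, 72, 0  ⇒  Σ = 252
Signed area = Σ/2 = 126 (positive ⇒ counter-clockwise traversal).

126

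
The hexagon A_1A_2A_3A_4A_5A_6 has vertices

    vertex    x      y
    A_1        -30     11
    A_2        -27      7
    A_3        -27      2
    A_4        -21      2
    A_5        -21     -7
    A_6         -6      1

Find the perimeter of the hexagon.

68

|A_1A_2| = √((3)² + (-4)²) = √25 = 5
|A_2A_3| = √((0)² + (-5)²) = √25 = 5
|A_3A_4| = √((6)² + (0)²) = √36 = 6
|A_4A_5| = √((0)² + (-9)²) = √81 = 9
|A_5A_6| = √((15)² + (8)²) = √289 = 17
|A_6A_1| = √((-24)² + (10)²) = √676 = 26
Perimeter = 5 + 5 + 6 + 9 + 17 + 26 = 68.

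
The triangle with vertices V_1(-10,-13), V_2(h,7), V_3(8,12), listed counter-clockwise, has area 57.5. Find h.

9

Write out the shoelace sum; only the two edges meeting at V_2 involve h:
2·Area = [((-10)·7 − h·(-13)) + (h·12 − 8·7)] + 16
       = 25·h + -110 = 115
⇒ h = 9.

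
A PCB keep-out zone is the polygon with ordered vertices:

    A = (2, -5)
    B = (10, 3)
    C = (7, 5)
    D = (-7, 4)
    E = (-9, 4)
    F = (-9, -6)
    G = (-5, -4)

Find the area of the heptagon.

142.5

Σ = (56) + (29) + (63) + (8) + (90) + (6) + (33) = 285
Area = |Σ|/2 = 142.5.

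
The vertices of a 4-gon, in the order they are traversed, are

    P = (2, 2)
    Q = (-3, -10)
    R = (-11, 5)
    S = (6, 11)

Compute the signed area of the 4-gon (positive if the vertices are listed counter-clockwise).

Apply the surveyor's formula: 2A = Σ (x_i·y_{i+1} − x_{i+1}·y_i), indices taken mod 4.
Σ = (-14) + (-125) + (-151) + (-10) = -300
Signed area = Σ/2 = -150 (negative ⇒ clockwise traversal).

-150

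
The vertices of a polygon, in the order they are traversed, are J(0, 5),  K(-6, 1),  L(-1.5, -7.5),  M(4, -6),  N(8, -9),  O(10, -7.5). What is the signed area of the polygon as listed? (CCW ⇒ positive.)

103.75

Cross-terms: 30, 46.5, 39, 12, 30, 50  ⇒  Σ = 207.5
Signed area = Σ/2 = 103.75 (positive ⇒ counter-clockwise traversal).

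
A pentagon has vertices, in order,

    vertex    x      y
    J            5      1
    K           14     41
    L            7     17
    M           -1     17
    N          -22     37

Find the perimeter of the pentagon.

|JK| = √((9)² + (40)²) = √1681 = 41
|KL| = √((-7)² + (-24)²) = √625 = 25
|LM| = √((-8)² + (0)²) = √64 = 8
|MN| = √((-21)² + (20)²) = √841 = 29
|NJ| = √((27)² + (-36)²) = √2025 = 45
Perimeter = 41 + 25 + 8 + 29 + 45 = 148.

148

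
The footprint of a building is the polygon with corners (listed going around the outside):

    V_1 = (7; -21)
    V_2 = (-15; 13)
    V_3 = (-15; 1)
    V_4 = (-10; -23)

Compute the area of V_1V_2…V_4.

Apply the shoelace (surveyor's) formula: 2A = Σ (x_i·y_{i+1} − x_{i+1}·y_i), indices taken mod 4.
Σ = (-224) + (180) + (355) + (371) = 682
Area = |Σ|/2 = 341.

341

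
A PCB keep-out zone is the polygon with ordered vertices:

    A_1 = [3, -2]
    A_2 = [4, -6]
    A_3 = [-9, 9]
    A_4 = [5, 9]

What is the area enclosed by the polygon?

95.5

Apply the shoelace (surveyor's) formula: 2A = Σ (x_i·y_{i+1} − x_{i+1}·y_i), indices taken mod 4.
Σ = (-10) + (-18) + (-126) + (-37) = -191
Area = |Σ|/2 = 95.5.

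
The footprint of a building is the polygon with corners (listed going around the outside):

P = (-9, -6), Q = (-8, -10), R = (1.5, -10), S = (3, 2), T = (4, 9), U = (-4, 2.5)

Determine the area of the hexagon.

Σ = (42) + (95) + (33) + (19) + (46) + (46.5) = 281.5
Area = |Σ|/2 = 140.75.

140.75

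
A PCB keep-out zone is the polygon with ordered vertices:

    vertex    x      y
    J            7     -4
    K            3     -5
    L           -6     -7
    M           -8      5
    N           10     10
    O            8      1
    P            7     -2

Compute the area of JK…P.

198.5

Apply the shoelace formula: 2A = Σ (x_i·y_{i+1} − x_{i+1}·y_i), indices taken mod 7.
Σ = (-23) + (-51) + (-86) + (-130) + (-70) + (-23) + (-14) = -397
Area = |Σ|/2 = 198.5.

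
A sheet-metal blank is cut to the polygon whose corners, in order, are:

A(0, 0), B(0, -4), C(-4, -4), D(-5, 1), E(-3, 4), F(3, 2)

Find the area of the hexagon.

37.5

Cross-terms: 0, -16, -24, -17, -18, 0  ⇒  Σ = -75
Area = |Σ|/2 = 37.5.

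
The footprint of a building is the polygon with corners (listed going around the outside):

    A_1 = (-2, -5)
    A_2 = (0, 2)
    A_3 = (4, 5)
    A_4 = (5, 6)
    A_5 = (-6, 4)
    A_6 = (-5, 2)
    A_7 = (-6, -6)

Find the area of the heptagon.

Σ = (-4) + (-8) + (-1) + (56) + (8) + (42) + (18) = 111
Area = |Σ|/2 = 55.5.

55.5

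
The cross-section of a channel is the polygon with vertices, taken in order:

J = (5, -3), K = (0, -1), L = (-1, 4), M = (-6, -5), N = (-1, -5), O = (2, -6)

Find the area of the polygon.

44

Cross-terms: -5, -1, 29, 25, 16, 24  ⇒  Σ = 88
Area = |Σ|/2 = 44.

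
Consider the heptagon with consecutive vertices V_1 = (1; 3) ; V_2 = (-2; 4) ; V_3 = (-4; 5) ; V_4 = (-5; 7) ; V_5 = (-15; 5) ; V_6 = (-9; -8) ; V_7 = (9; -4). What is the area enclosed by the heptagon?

Apply Gauss's area formula: 2A = Σ (x_i·y_{i+1} − x_{i+1}·y_i), indices taken mod 7.
Cross-terms: 10, 6, -3, 80, 165, 108, 31  ⇒  Σ = 397
Area = |Σ|/2 = 198.5.

198.5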